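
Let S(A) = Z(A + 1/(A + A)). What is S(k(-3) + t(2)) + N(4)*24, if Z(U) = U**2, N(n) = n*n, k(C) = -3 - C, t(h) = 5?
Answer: 41001/100 ≈ 410.01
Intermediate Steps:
N(n) = n**2
S(A) = (A + 1/(2*A))**2 (S(A) = (A + 1/(A + A))**2 = (A + 1/(2*A))**2)
S(k(-3) + t(2)) + N(4)*24 = (((-3 - 1*(-3)) + 5) + 1/(2*((-3 - 1*(-3)) + 5)))**2 + 4**2*24 = (((-3 + 3) + 5) + 1/(2*((-3 + 3) + 5)))**2 + 16*24 = ((0 + 5) + 1/(2*(0 + 5)))**2 + 384 = (5 + (1/2)/5)**2 + 384 = (5 + (1/2)*(1/5))**2 + 384 = (5 + 1/10)**2 + 384 = (51/10)**2 + 384 = 2601/100 + 384 = 41001/100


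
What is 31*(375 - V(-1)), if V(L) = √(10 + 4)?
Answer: 11625 - 31*√14 ≈ 11509.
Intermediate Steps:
V(L) = √14
31*(375 - V(-1)) = 31*(375 - √14) = 11625 - 31*√14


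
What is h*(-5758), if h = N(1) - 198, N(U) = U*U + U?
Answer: 1128568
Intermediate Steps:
N(U) = U + U² (N(U) = U² + U = U + U²)
h = -196 (h = 1*(1 + 1) - 198 = 1*2 - 198 = 2 - 198 = -196)
h*(-5758) = -196*(-5758) = 1128568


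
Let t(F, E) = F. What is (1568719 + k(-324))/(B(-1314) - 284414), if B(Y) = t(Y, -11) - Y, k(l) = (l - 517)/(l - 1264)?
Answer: -2491126613/451649432 ≈ -5.5156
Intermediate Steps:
k(l) = (-517 + l)/(-1264 + l)
B(Y) = 0 (B(Y) = Y - Y = 0)
(1568719 + k(-324))/(B(-1314) - 284414) = (1568719 + (-517 - 324)/(-1264 - 324))/(0 - 284414) = (1568719 - 841/(-1588))/(-284414) = (1568719 - 1/1588*(-841))*(-1/284414) = (1568719 + 841/1588)*(-1/284414) = (2491126613/1588)*(-1/284414) = -2491126613/451649432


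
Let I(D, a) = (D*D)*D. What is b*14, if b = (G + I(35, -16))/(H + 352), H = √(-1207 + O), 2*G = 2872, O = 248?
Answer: 218364608/124863 - 620354*I*√959/124863 ≈ 1748.8 - 153.86*I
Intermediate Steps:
I(D, a) = D³ (I(D, a) = D²*D = D³)
G = 1436 (G = (½)*2872 = 1436)
H = I*√959 (H = √(-1207 + 248) = √(-959) = I*√959 ≈ 30.968*I)
b = 44311/(352 + I*√959) (b = (1436 + 35³)/(I*√959 + 352) = (1436 + 42875)/(352 + I*√959) = 44311/(352 + I*√959) ≈ 124.92 - 10.99*I)
b*14 = (15597472/124863 - 44311*I*√959/124863)*14 = 218364608/124863 - 620354*I*√959/124863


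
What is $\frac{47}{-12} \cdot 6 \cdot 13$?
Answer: $- \frac{611}{2} \approx -305.5$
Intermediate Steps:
$\frac{47}{-12} \cdot 6 \cdot 13 = 47 \left(- \frac{1}{12}\right) 6 \cdot 13 = \left(- \frac{47}{12}\right) 6 \cdot 13 = \left(- \frac{47}{2}\right) 13 = - \frac{611}{2}$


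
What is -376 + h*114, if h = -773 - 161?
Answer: -106852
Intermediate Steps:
h = -934
-376 + h*114 = -376 - 934*114 = -376 - 106476 = -106852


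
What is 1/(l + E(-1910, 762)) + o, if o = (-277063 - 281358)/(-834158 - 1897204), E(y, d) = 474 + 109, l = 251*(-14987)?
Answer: 175025387206/856089425979 ≈ 0.20445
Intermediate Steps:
l = -3761737
E(y, d) = 583
o = 558421/2731362 (o = -558421/(-2731362) = -558421*(-1/2731362) = 558421/2731362 ≈ 0.20445)
1/(l + E(-1910, 762)) + o = 1/(-3761737 + 583) + 558421/2731362 = 1/(-3761154) + 558421/2731362 = -1/3761154 + 558421/2731362 = 175025387206/856089425979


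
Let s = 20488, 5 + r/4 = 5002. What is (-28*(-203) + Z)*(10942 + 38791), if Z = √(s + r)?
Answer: 282682372 + 99466*√10119 ≈ 2.9269e+8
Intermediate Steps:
r = 19988 (r = -20 + 4*5002 = -20 + 20008 = 19988)
Z = 2*√10119 (Z = √(20488 + 19988) = √40476 = 2*√10119 ≈ 201.19)
(-28*(-203) + Z)*(10942 + 38791) = (-28*(-203) + 2*√10119)*(10942 + 38791) = (5684 + 2*√10119)*49733 = 282682372 + 99466*√10119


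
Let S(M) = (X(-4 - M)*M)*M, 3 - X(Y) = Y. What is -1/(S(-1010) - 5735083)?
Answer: 1/1028895383 ≈ 9.7192e-10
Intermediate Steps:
X(Y) = 3 - Y
S(M) = M**2*(7 + M) (S(M) = ((3 - (-4 - M))*M)*M = ((3 + (4 + M))*M)*M = ((7 + M)*M)*M = (M*(7 + M))*M = M**2*(7 + M))
-1/(S(-1010) - 5735083) = -1/((-1010)**2*(7 - 1010) - 5735083) = -1/(1020100*(-1003) - 5735083) = -1/(-1023160300 - 5735083) = -1/(-1028895383) = -1*(-1/1028895383) = 1/1028895383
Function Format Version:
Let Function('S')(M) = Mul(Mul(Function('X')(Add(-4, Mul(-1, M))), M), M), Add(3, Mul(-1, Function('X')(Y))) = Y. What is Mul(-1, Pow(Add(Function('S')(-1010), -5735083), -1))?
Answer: Rational(1, 1028895383) ≈ 9.7192e-10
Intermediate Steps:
Function('X')(Y) = Add(3, Mul(-1, Y))
Function('S')(M) = Mul(Pow(M, 2), Add(7, M)) (Function('S')(M) = Mul(Mul(Add(3, Mul(-1, Add(-4, Mul(-1, M)))), M), M) = Mul(Mul(Add(3, Add(4, M)), M), M) = Mul(Mul(Add(7, M), M), M) = Mul(Mul(M, Add(7, M)), M) = Mul(Pow(M, 2), Add(7, M)))
Mul(-1, Pow(Add(Function('S')(-1010), -5735083), -1)) = Mul(-1, Pow(Add(Mul(Pow(-1010, 2), Add(7, -1010)), -5735083), -1)) = Mul(-1, Pow(Add(Mul(1020100, -1003), -5735083), -1)) = Mul(-1, Pow(Add(-1023160300, -5735083), -1)) = Mul(-1, Pow(-1028895383, -1)) = Mul(-1, Rational(-1, 1028895383)) = Rational(1, 1028895383)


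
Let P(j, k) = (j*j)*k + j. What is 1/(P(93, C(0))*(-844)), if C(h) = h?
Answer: -1/78492 ≈ -1.2740e-5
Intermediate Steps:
P(j, k) = j + k*j**2 (P(j, k) = j**2*k + j = k*j**2 + j = j + k*j**2)
1/(P(93, C(0))*(-844)) = 1/((93*(1 + 93*0))*(-844)) = 1/((93*(1 + 0))*(-844)) = 1/((93*1)*(-844)) = 1/(93*(-844)) = 1/(-78492) = -1/78492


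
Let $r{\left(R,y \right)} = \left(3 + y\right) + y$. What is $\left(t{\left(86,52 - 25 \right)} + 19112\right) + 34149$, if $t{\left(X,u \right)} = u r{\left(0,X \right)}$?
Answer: $57986$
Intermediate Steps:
$r{\left(R,y \right)} = 3 + 2 y$
$t{\left(X,u \right)} = u \left(3 + 2 X\right)$
$\left(t{\left(86,52 - 25 \right)} + 19112\right) + 34149 = \left(\left(52 - 25\right) \left(3 + 2 \cdot 86\right) + 19112\right) + 34149 = \left(27 \left(3 + 172\right) + 19112\right) + 34149 = \left(27 \cdot 175 + 19112\right) + 34149 = \left(4725 + 19112\right) + 34149 = 23837 + 34149 = 57986$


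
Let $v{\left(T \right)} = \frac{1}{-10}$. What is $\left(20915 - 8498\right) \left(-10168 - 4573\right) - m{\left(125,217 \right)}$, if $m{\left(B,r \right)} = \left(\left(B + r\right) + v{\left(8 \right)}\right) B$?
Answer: $- \frac{366163469}{2} \approx -1.8308 \cdot 10^{8}$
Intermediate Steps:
$v{\left(T \right)} = - \frac{1}{10}$
$m{\left(B,r \right)} = B \left(- \frac{1}{10} + B + r\right)$ ($m{\left(B,r \right)} = \left(\left(B + r\right) - \frac{1}{10}\right) B = \left(- \frac{1}{10} + B + r\right) B = B \left(- \frac{1}{10} + B + r\right)$)
$\left(20915 - 8498\right) \left(-10168 - 4573\right) - m{\left(125,217 \right)} = \left(20915 - 8498\right) \left(-10168 - 4573\right) - 125 \left(- \frac{1}{10} + 125 + 217\right) = 12417 \left(-14741\right) - 125 \cdot \frac{3419}{10} = -183038997 - \frac{85475}{2} = - \frac{366163469}{2}$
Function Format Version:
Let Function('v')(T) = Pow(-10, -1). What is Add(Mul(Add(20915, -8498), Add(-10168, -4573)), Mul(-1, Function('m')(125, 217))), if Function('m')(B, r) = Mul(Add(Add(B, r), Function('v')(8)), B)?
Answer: Rational(-366163469, 2) ≈ -1.8308e+8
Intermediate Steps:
Function('v')(T) = Rational(-1, 10)
Function('m')(B, r) = Mul(B, Add(Rational(-1, 10), B, r)) (Function('m')(B, r) = Mul(Add(Add(B, r), Rational(-1, 10)), B) = Mul(Add(Rational(-1, 10), B, r), B) = Mul(B, Add(Rational(-1, 10), B, r)))
Add(Mul(Add(20915, -8498), Add(-10168, -4573)), Mul(-1, Function('m')(125, 217))) = Add(Mul(Add(20915, -8498), Add(-10168, -4573)), Mul(-1, Mul(125, Add(Rational(-1, 10), 125, 217)))) = Add(Mul(12417, -14741), Mul(-1, Mul(125, Rational(3419, 10)))) = Add(-183038997, Mul(-1, Rational(85475, 2))) = Add(-183038997, Rational(-85475, 2)) = Rational(-366163469, 2)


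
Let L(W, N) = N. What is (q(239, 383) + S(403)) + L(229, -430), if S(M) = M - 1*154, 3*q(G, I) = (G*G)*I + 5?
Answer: 21876805/3 ≈ 7.2923e+6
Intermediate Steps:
q(G, I) = 5/3 + I*G**2/3 (q(G, I) = ((G*G)*I + 5)/3 = (G**2*I + 5)/3 = (I*G**2 + 5)/3 = (5 + I*G**2)/3 = 5/3 + I*G**2/3)
S(M) = -154 + M (S(M) = M - 154 = -154 + M)
(q(239, 383) + S(403)) + L(229, -430) = ((5/3 + (1/3)*383*239**2) + (-154 + 403)) - 430 = ((5/3 + (1/3)*383*57121) + 249) - 430 = ((5/3 + 21877343/3) + 249) - 430 = (21877348/3 + 249) - 430 = 21878095/3 - 430 = 21876805/3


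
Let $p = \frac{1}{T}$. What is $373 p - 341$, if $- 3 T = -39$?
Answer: $- \frac{4060}{13} \approx -312.31$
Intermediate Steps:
$T = 13$ ($T = \left(- \frac{1}{3}\right) \left(-39\right) = 13$)
$p = \frac{1}{13} \approx 0.076923$
$373 p - 341 = 373 \cdot \frac{1}{13} - 341 = \frac{373}{13} - 341 = - \frac{4060}{13}$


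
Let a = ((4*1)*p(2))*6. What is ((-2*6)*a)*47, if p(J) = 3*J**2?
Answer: -162432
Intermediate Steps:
a = 288 (a = ((4*1)*(3*2**2))*6 = (4*(3*4))*6 = (4*12)*6 = 48*6 = 288)
((-2*6)*a)*47 = (-2*6*288)*47 = -12*288*47 = -3456*47 = -162432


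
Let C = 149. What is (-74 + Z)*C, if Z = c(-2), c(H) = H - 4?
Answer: -11920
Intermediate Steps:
c(H) = -4 + H
Z = -6 (Z = -4 - 2 = -6)
(-74 + Z)*C = (-74 - 6)*149 = -80*149 = -11920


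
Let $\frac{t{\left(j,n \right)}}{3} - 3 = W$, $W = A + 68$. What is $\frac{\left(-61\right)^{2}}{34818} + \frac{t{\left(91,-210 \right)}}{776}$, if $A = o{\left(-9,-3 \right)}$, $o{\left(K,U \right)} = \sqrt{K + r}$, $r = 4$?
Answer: $\frac{5151865}{13509384} + \frac{3 i \sqrt{5}}{776} \approx 0.38135 + 0.0086446 i$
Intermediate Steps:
$o{\left(K,U \right)} = \sqrt{4 + K}$ ($o{\left(K,U \right)} = \sqrt{K + 4} = \sqrt{4 + K}$)
$A = i \sqrt{5}$ ($A = \sqrt{4 - 9} = \sqrt{-5} = i \sqrt{5} \approx 2.2361 i$)
$W = 68 + i \sqrt{5}$ ($W = i \sqrt{5} + 68 = 68 + i \sqrt{5} \approx 68.0 + 2.2361 i$)
$t{\left(j,n \right)} = 213 + 3 i \sqrt{5}$ ($t{\left(j,n \right)} = 9 + 3 \left(68 + i \sqrt{5}\right) = 9 + \left(204 + 3 i \sqrt{5}\right) = 213 + 3 i \sqrt{5}$)
$\frac{\left(-61\right)^{2}}{34818} + \frac{t{\left(91,-210 \right)}}{776} = \frac{\left(-61\right)^{2}}{34818} + \frac{213 + 3 i \sqrt{5}}{776} = 3721 \cdot \frac{1}{34818} + \left(213 + 3 i \sqrt{5}\right) \frac{1}{776} = \frac{3721}{34818} + \left(\frac{213}{776} + \frac{3 i \sqrt{5}}{776}\right) = \frac{5151865}{13509384} + \frac{3 i \sqrt{5}}{776}$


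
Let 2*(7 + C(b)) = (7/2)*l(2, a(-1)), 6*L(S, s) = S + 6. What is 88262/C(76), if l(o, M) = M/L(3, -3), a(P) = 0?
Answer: -88262/7 ≈ -12609.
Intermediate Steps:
L(S, s) = 1 + S/6 (L(S, s) = (S + 6)/6 = (6 + S)/6 = 1 + S/6)
l(o, M) = 2*M/3 (l(o, M) = M/(1 + (⅙)*3) = M/(1 + ½) = M/(3/2) = M*(⅔) = 2*M/3)
C(b) = -7 (C(b) = -7 + ((7/2)*((⅔)*0))/2 = -7 + ((7*(½))*0)/2 = -7 + ((7/2)*0)/2 = -7 + (½)*0 = -7 + 0 = -7)
88262/C(76) = 88262/(-7) = 88262*(-⅐) = -88262/7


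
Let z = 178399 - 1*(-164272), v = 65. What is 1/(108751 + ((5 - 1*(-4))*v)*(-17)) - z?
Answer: -33857950825/98806 ≈ -3.4267e+5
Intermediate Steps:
z = 342671 (z = 178399 + 164272 = 342671)
1/(108751 + ((5 - 1*(-4))*v)*(-17)) - z = 1/(108751 + ((5 - 1*(-4))*65)*(-17)) - 1*342671 = 1/(108751 + ((5 + 4)*65)*(-17)) - 342671 = 1/(108751 + (9*65)*(-17)) - 342671 = 1/(108751 + 585*(-17)) - 342671 = 1/(108751 - 9945) - 342671 = 1/98806 - 342671 = -33857950825/98806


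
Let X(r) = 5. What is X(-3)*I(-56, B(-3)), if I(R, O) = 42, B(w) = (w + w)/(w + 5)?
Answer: 210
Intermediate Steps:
B(w) = 2*w/(5 + w) (B(w) = (2*w)/(5 + w) = 2*w/(5 + w))
X(-3)*I(-56, B(-3)) = 5*42 = 210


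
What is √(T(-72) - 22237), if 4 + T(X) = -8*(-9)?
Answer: I*√22169 ≈ 148.89*I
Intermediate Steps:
T(X) = 68 (T(X) = -4 - 8*(-9) = -4 + 72 = 68)
√(T(-72) - 22237) = √(68 - 22237) = √(-22169) = I*√22169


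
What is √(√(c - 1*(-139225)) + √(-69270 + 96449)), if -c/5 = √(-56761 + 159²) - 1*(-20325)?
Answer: √(√27179 + √10*√(3760 - I*√7870)) ≈ 18.942 - 0.06038*I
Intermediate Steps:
c = -101625 - 10*I*√7870 (c = -5*(√(-56761 + 159²) - 1*(-20325)) = -5*(√(-56761 + 25281) + 20325) = -5*(√(-31480) + 20325) = -5*(2*I*√7870 + 20325) = -5*(20325 + 2*I*√7870) = -101625 - 10*I*√7870 ≈ -1.0163e+5 - 887.13*I)
√(√(c - 1*(-139225)) + √(-69270 + 96449)) = √(√((-101625 - 10*I*√7870) - 1*(-139225)) + √(-69270 + 96449)) = √(√((-101625 - 10*I*√7870) + 139225) + √27179) = √(√(37600 - 10*I*√7870) + √27179) = √(√27179 + √(37600 - 10*I*√7870))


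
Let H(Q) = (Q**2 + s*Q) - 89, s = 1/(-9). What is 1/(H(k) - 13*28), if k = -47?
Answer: 9/15851 ≈ 0.00056779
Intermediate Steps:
s = -1/9 ≈ -0.11111
H(Q) = -89 + Q**2 - Q/9 (H(Q) = (Q**2 - Q/9) - 89 = -89 + Q**2 - Q/9)
1/(H(k) - 13*28) = 1/((-89 + (-47)**2 - 1/9*(-47)) - 13*28) = 1/((-89 + 2209 + 47/9) - 364) = 1/(19127/9 - 364) = 1/(15851/9) = 9/15851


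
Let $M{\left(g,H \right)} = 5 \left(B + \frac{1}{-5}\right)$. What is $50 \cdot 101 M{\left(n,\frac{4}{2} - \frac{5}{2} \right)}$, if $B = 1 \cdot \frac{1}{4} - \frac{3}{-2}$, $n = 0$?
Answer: $\frac{78275}{2} \approx 39138.0$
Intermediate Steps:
$B = \frac{7}{4}$ ($B = 1 \cdot \frac{1}{4} - - \frac{3}{2} = \frac{1}{4} + \frac{3}{2} = \frac{7}{4} \approx 1.75$)
$M{\left(g,H \right)} = \frac{31}{4}$ ($M{\left(g,H \right)} = 5 \left(\frac{7}{4} + \frac{1}{-5}\right) = 5 \left(\frac{7}{4} - \frac{1}{5}\right) = 5 \cdot \frac{31}{20} = \frac{31}{4}$)
$50 \cdot 101 M{\left(n,\frac{4}{2} - \frac{5}{2} \right)} = 50 \cdot 101 \cdot \frac{31}{4} = 5050 \cdot \frac{31}{4} = \frac{78275}{2}$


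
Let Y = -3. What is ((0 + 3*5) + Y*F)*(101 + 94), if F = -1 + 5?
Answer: 585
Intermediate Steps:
F = 4
((0 + 3*5) + Y*F)*(101 + 94) = ((0 + 3*5) - 3*4)*(101 + 94) = ((0 + 15) - 12)*195 = (15 - 12)*195 = 3*195 = 585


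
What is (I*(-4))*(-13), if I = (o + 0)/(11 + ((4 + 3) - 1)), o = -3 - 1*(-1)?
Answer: -104/17 ≈ -6.1176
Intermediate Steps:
o = -2 (o = -3 + 1 = -2)
I = -2/17 (I = (-2 + 0)/(11 + ((4 + 3) - 1)) = -2/(11 + (7 - 1)) = -2/(11 + 6) = -2/17 ≈ -0.11765)
(I*(-4))*(-13) = -2/17*(-4)*(-13) = (8/17)*(-13) = -104/17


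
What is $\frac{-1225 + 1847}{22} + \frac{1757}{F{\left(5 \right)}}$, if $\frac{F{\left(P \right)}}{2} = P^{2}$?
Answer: $\frac{34877}{550} \approx 63.413$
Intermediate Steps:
$F{\left(P \right)} = 2 P^{2}$
$\frac{-1225 + 1847}{22} + \frac{1757}{F{\left(5 \right)}} = \frac{-1225 + 1847}{22} + \frac{1757}{2 \cdot 5^{2}} = 622 \cdot \frac{1}{22} + \frac{1757}{2 \cdot 25} = \frac{311}{11} + \frac{1757}{50} = \frac{34877}{550}$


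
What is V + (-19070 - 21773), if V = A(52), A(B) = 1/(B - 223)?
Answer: -6984154/171 ≈ -40843.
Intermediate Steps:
A(B) = 1/(-223 + B)
V = -1/171 (V = 1/(-223 + 52) = 1/(-171) = -1/171 ≈ -0.0058480)
V + (-19070 - 21773) = -1/171 + (-19070 - 21773) = -1/171 - 40843 = -6984154/171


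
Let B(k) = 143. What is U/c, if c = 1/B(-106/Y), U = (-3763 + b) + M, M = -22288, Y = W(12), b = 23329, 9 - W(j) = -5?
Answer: -389246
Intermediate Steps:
W(j) = 14 (W(j) = 9 - 1*(-5) = 9 + 5 = 14)
Y = 14
U = -2722 (U = (-3763 + 23329) - 22288 = 19566 - 22288 = -2722)
c = 1/143 ≈ 0.0069930
U/c = -2722/1/143 = -2722*143 = -389246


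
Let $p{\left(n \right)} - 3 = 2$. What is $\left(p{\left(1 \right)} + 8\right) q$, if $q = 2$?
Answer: $26$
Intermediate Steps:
$p{\left(n \right)} = 5$ ($p{\left(n \right)} = 3 + 2 = 5$)
$\left(p{\left(1 \right)} + 8\right) q = \left(5 + 8\right) 2 = 13 \cdot 2 = 26$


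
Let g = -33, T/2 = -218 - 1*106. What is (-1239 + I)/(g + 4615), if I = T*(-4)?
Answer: 1353/4582 ≈ 0.29529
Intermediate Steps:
T = -648 (T = 2*(-218 - 1*106) = 2*(-218 - 106) = 2*(-324) = -648)
I = 2592 (I = -648*(-4) = 2592)
(-1239 + I)/(g + 4615) = (-1239 + 2592)/(-33 + 4615) = 1353/4582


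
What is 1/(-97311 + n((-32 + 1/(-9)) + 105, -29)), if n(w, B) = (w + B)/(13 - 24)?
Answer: -99/9634184 ≈ -1.0276e-5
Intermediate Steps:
n(w, B) = -B/11 - w/11 (n(w, B) = (B + w)/(-11) = (B + w)*(-1/11) = -B/11 - w/11)
1/(-97311 + n((-32 + 1/(-9)) + 105, -29)) = 1/(-97311 + (-1/11*(-29) - ((-32 + 1/(-9)) + 105)/11)) = 1/(-97311 + (29/11 - ((-32 - 1/9) + 105)/11)) = 1/(-97311 + (29/11 - (-289/9 + 105)/11)) = 1/(-97311 + (29/11 - 1/11*656/9)) = 1/(-97311 + (29/11 - 656/99)) = 1/(-97311 - 395/99) = 1/(-9634184/99) = -99/9634184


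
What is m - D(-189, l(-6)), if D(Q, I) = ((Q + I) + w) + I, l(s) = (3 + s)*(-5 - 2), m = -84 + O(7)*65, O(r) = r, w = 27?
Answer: 491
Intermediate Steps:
m = 371 (m = -84 + 7*65 = -84 + 455 = 371)
l(s) = -21 - 7*s (l(s) = (3 + s)*(-7) = -21 - 7*s)
D(Q, I) = 27 + Q + 2*I (D(Q, I) = ((Q + I) + 27) + I = ((I + Q) + 27) + I = (27 + I + Q) + I = 27 + Q + 2*I)
m - D(-189, l(-6)) = 371 - (27 - 189 + 2*(-21 - 7*(-6))) = 371 - (27 - 189 + 2*(-21 + 42)) = 371 - (27 - 189 + 2*21) = 371 - (27 - 189 + 42) = 371 - 1*(-120) = 371 + 120 = 491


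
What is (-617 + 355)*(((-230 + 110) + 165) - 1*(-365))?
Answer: -107420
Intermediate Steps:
(-617 + 355)*(((-230 + 110) + 165) - 1*(-365)) = -262*((-120 + 165) + 365) = -262*(45 + 365) = -262*410 = -107420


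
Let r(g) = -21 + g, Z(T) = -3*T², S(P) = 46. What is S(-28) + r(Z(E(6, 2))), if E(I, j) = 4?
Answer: -23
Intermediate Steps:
S(-28) + r(Z(E(6, 2))) = 46 + (-21 - 3*4²) = 46 + (-21 - 3*16) = 46 + (-21 - 48) = 46 - 69 = -23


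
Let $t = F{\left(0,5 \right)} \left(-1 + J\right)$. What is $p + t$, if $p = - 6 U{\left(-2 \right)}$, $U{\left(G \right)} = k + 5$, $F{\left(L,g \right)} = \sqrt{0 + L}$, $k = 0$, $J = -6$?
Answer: $-30$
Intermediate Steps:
$F{\left(L,g \right)} = \sqrt{L}$
$t = 0$ ($t = \sqrt{0} \left(-1 - 6\right) = 0 \left(-7\right) = 0$)
$U{\left(G \right)} = 5$ ($U{\left(G \right)} = 0 + 5 = 5$)
$p = -30$ ($p = \left(-6\right) 5 = -30$)
$p + t = -30 + 0 = -30$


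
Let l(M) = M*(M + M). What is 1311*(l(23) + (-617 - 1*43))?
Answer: 521778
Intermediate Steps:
l(M) = 2*M² (l(M) = M*(2*M) = 2*M²)
1311*(l(23) + (-617 - 1*43)) = 1311*(2*23² + (-617 - 1*43)) = 1311*(2*529 + (-617 - 43)) = 1311*(1058 - 660) = 1311*398 = 521778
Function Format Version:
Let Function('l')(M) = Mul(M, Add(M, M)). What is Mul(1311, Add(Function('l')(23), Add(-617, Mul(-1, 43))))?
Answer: 521778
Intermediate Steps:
Function('l')(M) = Mul(2, Pow(M, 2)) (Function('l')(M) = Mul(M, Mul(2, M)) = Mul(2, Pow(M, 2)))
Mul(1311, Add(Function('l')(23), Add(-617, Mul(-1, 43)))) = Mul(1311, Add(Mul(2, Pow(23, 2)), Add(-617, Mul(-1, 43)))) = Mul(1311, Add(Mul(2, 529), Add(-617, -43))) = Mul(1311, Add(1058, -660)) = Mul(1311, 398) = 521778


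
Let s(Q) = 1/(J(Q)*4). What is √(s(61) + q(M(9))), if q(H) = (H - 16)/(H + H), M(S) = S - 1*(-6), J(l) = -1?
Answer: I*√255/30 ≈ 0.53229*I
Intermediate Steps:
M(S) = 6 + S (M(S) = S + 6 = 6 + S)
s(Q) = -¼ (s(Q) = 1/(-1*4) = 1/(-4) = -¼)
q(H) = (-16 + H)/(2*H) (q(H) = (-16 + H)/((2*H)) = (-16 + H)*(1/(2*H)) = (-16 + H)/(2*H))
√(s(61) + q(M(9))) = √(-¼ + (-16 + (6 + 9))/(2*(6 + 9))) = √(-¼ + (½)*(-16 + 15)/15) = √(-¼ + (½)*(1/15)*(-1)) = √(-¼ - 1/30) = √(-17/60) = I*√255/30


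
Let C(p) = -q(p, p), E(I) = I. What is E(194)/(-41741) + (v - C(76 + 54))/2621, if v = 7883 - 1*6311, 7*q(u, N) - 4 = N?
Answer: 65907420/109403161 ≈ 0.60243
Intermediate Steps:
q(u, N) = 4/7 + N/7
v = 1572 (v = 7883 - 6311 = 1572)
C(p) = -4/7 - p/7 (C(p) = -(4/7 + p/7) = -4/7 - p/7)
E(194)/(-41741) + (v - C(76 + 54))/2621 = 194/(-41741) + (1572 - (-4/7 - (76 + 54)/7))/2621 = 194*(-1/41741) + (1572 - (-4/7 - ⅐*130))*(1/2621) = -194/41741 + (1572 - (-4/7 - 130/7))*(1/2621) = -194/41741 + (1572 - 1*(-134/7))*(1/2621) = -194/41741 + (1572 + 134/7)*(1/2621) = -194/41741 + (11138/7)*(1/2621) = -194/41741 + 11138/18347 = 65907420/109403161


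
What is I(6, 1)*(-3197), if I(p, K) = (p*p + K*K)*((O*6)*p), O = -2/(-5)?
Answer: -8516808/5 ≈ -1.7034e+6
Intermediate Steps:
O = ⅖ (O = -2*(-⅕) = ⅖ ≈ 0.40000)
I(p, K) = 12*p*(K² + p²)/5 (I(p, K) = (p*p + K*K)*(((⅖)*6)*p) = (p² + K²)*(12*p/5) = (K² + p²)*(12*p/5) = 12*p*(K² + p²)/5)
I(6, 1)*(-3197) = ((12/5)*6*(1² + 6²))*(-3197) = ((12/5)*6*(1 + 36))*(-3197) = ((12/5)*6*37)*(-3197) = (2664/5)*(-3197) = -8516808/5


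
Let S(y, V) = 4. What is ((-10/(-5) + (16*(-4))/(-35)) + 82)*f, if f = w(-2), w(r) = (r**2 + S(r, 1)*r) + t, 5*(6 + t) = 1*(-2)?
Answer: -156208/175 ≈ -892.62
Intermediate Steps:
t = -32/5 (t = -6 + (1*(-2))/5 = -6 + (1/5)*(-2) = -6 - 2/5 = -32/5 ≈ -6.4000)
w(r) = -32/5 + r**2 + 4*r (w(r) = (r**2 + 4*r) - 32/5 = -32/5 + r**2 + 4*r)
f = -52/5 (f = -32/5 + (-2)**2 + 4*(-2) = -32/5 + 4 - 8 = -52/5 ≈ -10.400)
((-10/(-5) + (16*(-4))/(-35)) + 82)*f = ((-10/(-5) + (16*(-4))/(-35)) + 82)*(-52/5) = ((-10*(-1/5) - 64*(-1/35)) + 82)*(-52/5) = ((2 + 64/35) + 82)*(-52/5) = (134/35 + 82)*(-52/5) = (3004/35)*(-52/5) = -156208/175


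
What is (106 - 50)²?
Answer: 3136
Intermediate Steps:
(106 - 50)² = 56² = 3136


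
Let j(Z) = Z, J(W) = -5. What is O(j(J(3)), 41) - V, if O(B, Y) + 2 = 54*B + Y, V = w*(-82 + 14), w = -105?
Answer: -7371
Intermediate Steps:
V = 7140 (V = -105*(-82 + 14) = -105*(-68) = 7140)
O(B, Y) = -2 + Y + 54*B (O(B, Y) = -2 + (54*B + Y) = -2 + (Y + 54*B) = -2 + Y + 54*B)
O(j(J(3)), 41) - V = (-2 + 41 + 54*(-5)) - 1*7140 = (-2 + 41 - 270) - 7140 = -231 - 7140 = -7371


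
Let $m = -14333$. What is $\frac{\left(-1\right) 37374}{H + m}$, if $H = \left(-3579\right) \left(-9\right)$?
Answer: $- \frac{18687}{8939} \approx -2.0905$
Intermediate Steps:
$H = 32211$
$\frac{\left(-1\right) 37374}{H + m} = \frac{\left(-1\right) 37374}{32211 - 14333} = - \frac{37374}{17878} = \left(-37374\right) \frac{1}{17878} = - \frac{18687}{8939}$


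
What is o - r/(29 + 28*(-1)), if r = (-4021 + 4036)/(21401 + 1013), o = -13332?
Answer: -298823463/22414 ≈ -13332.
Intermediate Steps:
r = 15/22414 ≈ 0.00066922
o - r/(29 + 28*(-1)) = -13332 - 15/(22414*(29 + 28*(-1))) = -13332 - 15/(22414*(29 - 28)) = -13332 - 15/(22414*1) = -13332 - 15/22414 = -298823463/22414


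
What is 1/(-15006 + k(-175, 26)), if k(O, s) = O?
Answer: -1/15181 ≈ -6.5872e-5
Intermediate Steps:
1/(-15006 + k(-175, 26)) = 1/(-15006 - 175) = 1/(-15181) = -1/15181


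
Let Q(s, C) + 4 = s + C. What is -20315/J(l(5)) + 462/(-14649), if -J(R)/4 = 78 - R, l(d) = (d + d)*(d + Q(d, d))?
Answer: -99217857/625024 ≈ -158.74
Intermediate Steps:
Q(s, C) = -4 + C + s (Q(s, C) = -4 + (s + C) = -4 + (C + s) = -4 + C + s)
l(d) = 2*d*(-4 + 3*d) (l(d) = (d + d)*(d + (-4 + d + d)) = (2*d)*(d + (-4 + 2*d)) = (2*d)*(-4 + 3*d) = 2*d*(-4 + 3*d))
J(R) = -312 + 4*R (J(R) = -4*(78 - R) = -312 + 4*R)
-20315/J(l(5)) + 462/(-14649) = -20315/(-312 + 4*(2*5*(-4 + 3*5))) + 462/(-14649) = -20315/(-312 + 4*(2*5*(-4 + 15))) + 462*(-1/14649) = -20315/(-312 + 4*(2*5*11)) - 154/4883 = -20315/(-312 + 4*110) - 154/4883 = -20315/(-312 + 440) - 154/4883 = -20315/128 - 154/4883 = -99217857/625024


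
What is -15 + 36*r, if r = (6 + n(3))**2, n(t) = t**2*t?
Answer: 39189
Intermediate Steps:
n(t) = t**3
r = 1089 (r = (6 + 3**3)**2 = (6 + 27)**2 = 33**2 = 1089)
-15 + 36*r = -15 + 36*1089 = -15 + 39204 = 39189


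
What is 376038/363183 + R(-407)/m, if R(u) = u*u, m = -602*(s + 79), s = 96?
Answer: -6848432489/12753776350 ≈ -0.53697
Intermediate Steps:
m = -105350 (m = -602*(96 + 79) = -602*175 = -105350)
R(u) = u**2
376038/363183 + R(-407)/m = 376038/363183 + (-407)**2/(-105350) = 376038*(1/363183) + 165649*(-1/105350) = 125346/121061 - 165649/105350 = -6848432489/12753776350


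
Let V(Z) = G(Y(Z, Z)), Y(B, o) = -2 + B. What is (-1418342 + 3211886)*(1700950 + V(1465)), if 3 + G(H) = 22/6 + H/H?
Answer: 3050731656040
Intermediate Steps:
G(H) = 5/3 (G(H) = -3 + (22/6 + H/H) = -3 + (22*(⅙) + 1) = -3 + (11/3 + 1) = -3 + 14/3 = 5/3)
V(Z) = 5/3
(-1418342 + 3211886)*(1700950 + V(1465)) = (-1418342 + 3211886)*(1700950 + 5/3) = 1793544*(5102855/3) = 3050731656040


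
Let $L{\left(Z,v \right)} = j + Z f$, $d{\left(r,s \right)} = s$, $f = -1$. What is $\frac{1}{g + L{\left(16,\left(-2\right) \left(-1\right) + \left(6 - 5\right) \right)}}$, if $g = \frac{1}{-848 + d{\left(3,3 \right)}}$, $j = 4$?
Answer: $- \frac{845}{10141} \approx -0.083325$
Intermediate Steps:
$L{\left(Z,v \right)} = 4 - Z$ ($L{\left(Z,v \right)} = 4 + Z \left(-1\right) = 4 - Z$)
$g = - \frac{1}{845}$ ($g = \frac{1}{-848 + 3} = \frac{1}{-845} = - \frac{1}{845} \approx -0.0011834$)
$\frac{1}{g + L{\left(16,\left(-2\right) \left(-1\right) + \left(6 - 5\right) \right)}} = \frac{1}{- \frac{1}{845} + \left(4 - 16\right)} = \frac{1}{- \frac{1}{845} - 12} = \frac{1}{- \frac{10141}{845}} = - \frac{845}{10141}$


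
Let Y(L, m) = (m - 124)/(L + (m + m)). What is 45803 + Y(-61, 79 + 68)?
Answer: 10672122/233 ≈ 45803.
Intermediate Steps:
Y(L, m) = (-124 + m)/(L + 2*m)
45803 + Y(-61, 79 + 68) = 45803 + (-124 + (79 + 68))/(-61 + 2*(79 + 68)) = 45803 + (-124 + 147)/(-61 + 2*147) = 45803 + 23/(-61 + 294) = 45803 + 23/233 = 10672122/233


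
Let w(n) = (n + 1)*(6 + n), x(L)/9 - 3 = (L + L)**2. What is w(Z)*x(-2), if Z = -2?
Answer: -684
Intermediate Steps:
x(L) = 27 + 36*L**2 (x(L) = 27 + 9*(L + L)**2 = 27 + 9*(2*L)**2 = 27 + 9*(4*L**2) = 27 + 36*L**2)
w(n) = (1 + n)*(6 + n)
w(Z)*x(-2) = (6 + (-2)**2 + 7*(-2))*(27 + 36*(-2)**2) = (6 + 4 - 14)*(27 + 36*4) = -4*(27 + 144) = -4*171 = -684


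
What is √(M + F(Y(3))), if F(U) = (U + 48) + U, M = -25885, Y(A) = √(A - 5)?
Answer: √(-25837 + 2*I*√2) ≈ 0.0088 + 160.74*I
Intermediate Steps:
Y(A) = √(-5 + A)
F(U) = 48 + 2*U (F(U) = (48 + U) + U = 48 + 2*U)
√(M + F(Y(3))) = √(-25885 + (48 + 2*√(-5 + 3))) = √(-25885 + (48 + 2*√(-2))) = √(-25885 + (48 + 2*(I*√2))) = √(-25885 + (48 + 2*I*√2)) = √(-25837 + 2*I*√2)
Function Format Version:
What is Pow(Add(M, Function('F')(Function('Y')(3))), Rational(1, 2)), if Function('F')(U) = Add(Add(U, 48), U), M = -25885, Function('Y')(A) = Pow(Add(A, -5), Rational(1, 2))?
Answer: Pow(Add(-25837, Mul(2, I, Pow(2, Rational(1, 2)))), Rational(1, 2)) ≈ Add(0.0088, Mul(160.74, I))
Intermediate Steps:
Function('Y')(A) = Pow(Add(-5, A), Rational(1, 2))
Function('F')(U) = Add(48, Mul(2, U)) (Function('F')(U) = Add(Add(48, U), U) = Add(48, Mul(2, U)))
Pow(Add(M, Function('F')(Function('Y')(3))), Rational(1, 2)) = Pow(Add(-25885, Add(48, Mul(2, Pow(Add(-5, 3), Rational(1, 2))))), Rational(1, 2)) = Pow(Add(-25885, Add(48, Mul(2, Pow(-2, Rational(1, 2))))), Rational(1, 2)) = Pow(Add(-25885, Add(48, Mul(2, Mul(I, Pow(2, Rational(1, 2)))))), Rational(1, 2)) = Pow(Add(-25885, Add(48, Mul(2, I, Pow(2, Rational(1, 2))))), Rational(1, 2)) = Pow(Add(-25837, Mul(2, I, Pow(2, Rational(1, 2)))), Rational(1, 2))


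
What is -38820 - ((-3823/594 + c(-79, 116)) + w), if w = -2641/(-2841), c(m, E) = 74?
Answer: -21875477629/562518 ≈ -38889.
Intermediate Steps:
w = 2641/2841 (w = -2641*(-1/2841) = 2641/2841 ≈ 0.92960)
-38820 - ((-3823/594 + c(-79, 116)) + w) = -38820 - ((-3823/594 + 74) + 2641/2841) = -38820 - (40133/594 + 2641/2841) = -38820 - 1*38528869/562518 = -38820 - 38528869/562518 = -21875477629/562518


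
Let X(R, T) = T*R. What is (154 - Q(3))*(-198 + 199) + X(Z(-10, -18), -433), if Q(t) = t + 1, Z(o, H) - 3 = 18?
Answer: -8943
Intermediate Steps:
Z(o, H) = 21 (Z(o, H) = 3 + 18 = 21)
X(R, T) = R*T
Q(t) = 1 + t
(154 - Q(3))*(-198 + 199) + X(Z(-10, -18), -433) = (154 - (1 + 3))*(-198 + 199) + 21*(-433) = (154 - 1*4)*1 - 9093 = (154 - 4)*1 - 9093 = 150*1 - 9093 = 150 - 9093 = -8943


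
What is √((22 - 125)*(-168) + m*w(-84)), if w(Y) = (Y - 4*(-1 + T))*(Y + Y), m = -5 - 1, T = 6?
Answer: 2*I*√21882 ≈ 295.85*I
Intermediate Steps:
m = -6
w(Y) = 2*Y*(-20 + Y) (w(Y) = (Y - 4*(-1 + 6))*(Y + Y) = (Y - 4*5)*(2*Y) = (Y - 20)*(2*Y) = (-20 + Y)*(2*Y) = 2*Y*(-20 + Y))
√((22 - 125)*(-168) + m*w(-84)) = √((22 - 125)*(-168) - 12*(-84)*(-20 - 84)) = √(-103*(-168) - 12*(-84)*(-104)) = √(17304 - 6*17472) = √(17304 - 104832) = √(-87528) = 2*I*√21882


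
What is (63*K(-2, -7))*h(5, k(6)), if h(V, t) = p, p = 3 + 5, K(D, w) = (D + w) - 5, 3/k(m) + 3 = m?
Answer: -7056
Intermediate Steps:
k(m) = 3/(-3 + m)
K(D, w) = -5 + D + w
p = 8
h(V, t) = 8
(63*K(-2, -7))*h(5, k(6)) = (63*(-5 - 2 - 7))*8 = (63*(-14))*8 = -882*8 = -7056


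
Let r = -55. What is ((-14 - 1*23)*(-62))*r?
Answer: -126170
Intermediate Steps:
((-14 - 1*23)*(-62))*r = ((-14 - 1*23)*(-62))*(-55) = ((-14 - 23)*(-62))*(-55) = -37*(-62)*(-55) = 2294*(-55) = -126170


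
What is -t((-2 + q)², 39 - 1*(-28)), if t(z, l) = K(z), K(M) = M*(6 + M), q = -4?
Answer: -1512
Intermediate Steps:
t(z, l) = z*(6 + z)
-t((-2 + q)², 39 - 1*(-28)) = -(-2 - 4)²*(6 + (-2 - 4)²) = -(-6)²*(6 + (-6)²) = -36*(6 + 36) = -36*42 = -1*1512 = -1512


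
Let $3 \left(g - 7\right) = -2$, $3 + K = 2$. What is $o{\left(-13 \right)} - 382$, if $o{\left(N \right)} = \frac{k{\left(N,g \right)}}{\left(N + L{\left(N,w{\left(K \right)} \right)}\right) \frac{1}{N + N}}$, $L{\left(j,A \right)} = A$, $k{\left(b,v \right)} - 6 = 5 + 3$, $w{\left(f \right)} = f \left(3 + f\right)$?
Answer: $- \frac{5366}{15} \approx -357.73$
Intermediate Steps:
$K = -1$ ($K = -3 + 2 = -1$)
$g = \frac{19}{3}$ ($g = 7 + \frac{1}{3} \left(-2\right) = 7 - \frac{2}{3} = \frac{19}{3} \approx 6.3333$)
$k{\left(b,v \right)} = 14$ ($k{\left(b,v \right)} = 6 + \left(5 + 3\right) = 6 + 8 = 14$)
$o{\left(N \right)} = \frac{28 N}{-2 + N}$ ($o{\left(N \right)} = \frac{14}{\left(N - \left(3 - 1\right)\right) \frac{1}{N + N}} = \frac{14}{\left(N - 2\right) \frac{1}{2 N}} = \frac{14}{\left(-2 + N\right) \frac{1}{2 N}} = \frac{14}{\frac{1}{2} \frac{1}{N} \left(-2 + N\right)} = 14 \frac{2 N}{-2 + N} = \frac{28 N}{-2 + N}$)
$o{\left(-13 \right)} - 382 = 28 \left(-13\right) \frac{1}{-2 - 13} - 382 = 28 \left(-13\right) \frac{1}{-15} - 382 = 28 \left(-13\right) \left(- \frac{1}{15}\right) - 382 = \frac{364}{15} - 382 = - \frac{5366}{15}$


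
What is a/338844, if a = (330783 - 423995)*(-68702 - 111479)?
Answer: 4198757843/84711 ≈ 49566.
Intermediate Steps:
a = 16795031372 (a = -93212*(-180181) = 16795031372)
a/338844 = 16795031372/338844 = 16795031372*(1/338844) = 4198757843/84711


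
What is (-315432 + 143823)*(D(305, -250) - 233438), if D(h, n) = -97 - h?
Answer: 40129048560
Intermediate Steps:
(-315432 + 143823)*(D(305, -250) - 233438) = (-315432 + 143823)*((-97 - 1*305) - 233438) = -171609*((-97 - 305) - 233438) = -171609*(-402 - 233438) = -171609*(-233840) = 40129048560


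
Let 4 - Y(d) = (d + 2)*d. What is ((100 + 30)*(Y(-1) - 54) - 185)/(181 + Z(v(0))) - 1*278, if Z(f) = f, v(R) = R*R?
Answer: -56873/181 ≈ -314.22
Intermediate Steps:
v(R) = R²
Y(d) = 4 - d*(2 + d) (Y(d) = 4 - (d + 2)*d = 4 - (2 + d)*d = 4 - d*(2 + d))
((100 + 30)*(Y(-1) - 54) - 185)/(181 + Z(v(0))) - 1*278 = ((100 + 30)*((4 - 1*(-1)² - 2*(-1)) - 54) - 185)/(181 + 0²) - 1*278 = (130*((4 - 1*1 + 2) - 54) - 185)/(181 + 0) - 278 = (130*((4 - 1 + 2) - 54) - 185)/181 - 278 = (130*(5 - 54) - 185)*(1/181) - 278 = (130*(-49) - 185)*(1/181) - 278 = (-6370 - 185)*(1/181) - 278 = -6555*1/181 - 278 = -6555/181 - 278 = -56873/181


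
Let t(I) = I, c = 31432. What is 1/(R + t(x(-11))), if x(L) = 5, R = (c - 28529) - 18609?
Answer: -1/15701 ≈ -6.3690e-5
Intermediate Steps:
R = -15706 (R = (31432 - 28529) - 18609 = 2903 - 18609 = -15706)
1/(R + t(x(-11))) = 1/(-15706 + 5) = 1/(-15701) = -1/15701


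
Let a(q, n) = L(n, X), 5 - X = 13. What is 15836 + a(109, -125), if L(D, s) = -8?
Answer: 15828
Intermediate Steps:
X = -8 (X = 5 - 1*13 = 5 - 13 = -8)
a(q, n) = -8
15836 + a(109, -125) = 15836 - 8 = 15828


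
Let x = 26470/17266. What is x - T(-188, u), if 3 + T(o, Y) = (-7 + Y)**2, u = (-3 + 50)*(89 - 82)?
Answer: -895064838/8633 ≈ -1.0368e+5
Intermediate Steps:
u = 329 (u = 47*7 = 329)
T(o, Y) = -3 + (-7 + Y)**2
x = 13235/8633 (x = 26470*(1/17266) = 13235/8633 ≈ 1.5331)
x - T(-188, u) = 13235/8633 - (-3 + (-7 + 329)**2) = 13235/8633 - (-3 + 322**2) = 13235/8633 - (-3 + 103684) = 13235/8633 - 1*103681 = 13235/8633 - 103681 = -895064838/8633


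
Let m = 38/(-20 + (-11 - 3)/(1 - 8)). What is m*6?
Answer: -38/3 ≈ -12.667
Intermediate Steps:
m = -19/9 (m = 38/(-20 - 14/(-7)) = 38/(-20 - 14*(-⅐)) = 38/(-20 + 2) = 38/(-18) = 38*(-1/18) = -19/9 ≈ -2.1111)
m*6 = -19/9*6 = -38/3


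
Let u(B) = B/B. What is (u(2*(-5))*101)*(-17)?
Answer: -1717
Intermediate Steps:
u(B) = 1
(u(2*(-5))*101)*(-17) = (1*101)*(-17) = 101*(-17) = -1717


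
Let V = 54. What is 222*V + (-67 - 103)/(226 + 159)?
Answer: 923042/77 ≈ 11988.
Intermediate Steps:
222*V + (-67 - 103)/(226 + 159) = 222*54 + (-67 - 103)/(226 + 159) = 11988 - 170/385 = 11988 - 170*1/385 = 11988 - 34/77 = 923042/77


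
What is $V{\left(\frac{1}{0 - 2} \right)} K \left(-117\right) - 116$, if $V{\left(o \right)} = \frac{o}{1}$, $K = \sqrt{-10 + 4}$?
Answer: $-116 + \frac{117 i \sqrt{6}}{2} \approx -116.0 + 143.3 i$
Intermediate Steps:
$K = i \sqrt{6}$ ($K = \sqrt{-6} = i \sqrt{6} \approx 2.4495 i$)
$V{\left(o \right)} = o$ ($V{\left(o \right)} = o 1 = o$)
$V{\left(\frac{1}{0 - 2} \right)} K \left(-117\right) - 116 = \frac{i \sqrt{6}}{0 - 2} \left(-117\right) - 116 = \frac{i \sqrt{6}}{-2} \left(-117\right) - 116 = - \frac{i \sqrt{6}}{2} \left(-117\right) - 116 = \frac{117 i \sqrt{6}}{2} - 116 = -116 + \frac{117 i \sqrt{6}}{2}$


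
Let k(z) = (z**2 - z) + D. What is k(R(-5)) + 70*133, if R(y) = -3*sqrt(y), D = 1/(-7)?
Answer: 64854/7 + 3*I*sqrt(5) ≈ 9264.9 + 6.7082*I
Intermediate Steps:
D = -1/7 ≈ -0.14286
k(z) = -1/7 + z**2 - z (k(z) = (z**2 - z) - 1/7 = -1/7 + z**2 - z)
k(R(-5)) + 70*133 = (-1/7 + (-3*I*sqrt(5))**2 - (-3)*sqrt(-5)) + 70*133 = (-1/7 + (-3*I*sqrt(5))**2 - (-3)*I*sqrt(5)) + 9310 = (-1/7 - 45 + 3*I*sqrt(5)) + 9310 = (-316/7 + 3*I*sqrt(5)) + 9310 = 64854/7 + 3*I*sqrt(5)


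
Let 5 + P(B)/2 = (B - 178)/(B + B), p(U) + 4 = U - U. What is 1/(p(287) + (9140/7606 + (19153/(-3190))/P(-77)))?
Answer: -567978050/1079510687 ≈ -0.52614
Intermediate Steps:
p(U) = -4 (p(U) = -4 + (U - U) = -4 + 0 = -4)
P(B) = -10 + (-178 + B)/B (P(B) = -10 + 2*((B - 178)/(B + B)) = -10 + 2*((-178 + B)/((2*B))) = -10 + 2*((-178 + B)*(1/(2*B))) = -10 + 2*((-178 + B)/(2*B)) = -10 + (-178 + B)/B)
1/(p(287) + (9140/7606 + (19153/(-3190))/P(-77))) = 1/(-4 + (9140/7606 + (19153/(-3190))/(-9 - 178/(-77)))) = 1/(-4 + (9140*(1/7606) + (19153*(-1/3190))/(-9 - 178*(-1/77)))) = 1/(-4 + (4570/3803 - 19153/(3190*(-9 + 178/77)))) = 1/(-4 + (4570/3803 - 19153/(3190*(-515/77)))) = 1/(-4 + (4570/3803 - 19153/3190*(-77/515))) = 1/(-4 + (4570/3803 + 134071/149350)) = 1/(-4 + 1192401513/567978050) = 1/(-1079510687/567978050) = -567978050/1079510687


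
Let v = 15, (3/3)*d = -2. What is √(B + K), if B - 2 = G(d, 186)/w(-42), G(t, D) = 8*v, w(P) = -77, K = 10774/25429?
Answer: 2*√829317045018/1958033 ≈ 0.93019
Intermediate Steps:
K = 10774/25429 (K = 10774*(1/25429) = 10774/25429 ≈ 0.42369)
d = -2
G(t, D) = 120 (G(t, D) = 8*15 = 120)
B = 34/77 (B = 2 + 120/(-77) = 2 + 120*(-1/77) = 2 - 120/77 = 34/77 ≈ 0.44156)
√(B + K) = √(34/77 + 10774/25429) = √(1694184/1958033) = 2*√829317045018/1958033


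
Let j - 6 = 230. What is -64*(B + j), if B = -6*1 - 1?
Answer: -14656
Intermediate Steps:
j = 236 (j = 6 + 230 = 236)
B = -7 (B = -6 - 1 = -7)
-64*(B + j) = -64*(-7 + 236) = -64*229 = -14656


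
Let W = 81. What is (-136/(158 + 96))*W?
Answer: -5508/127 ≈ -43.370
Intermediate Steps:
(-136/(158 + 96))*W = -136/(158 + 96)*81 = -136/254*81 = -136*1/254*81 = -68/127*81 = -5508/127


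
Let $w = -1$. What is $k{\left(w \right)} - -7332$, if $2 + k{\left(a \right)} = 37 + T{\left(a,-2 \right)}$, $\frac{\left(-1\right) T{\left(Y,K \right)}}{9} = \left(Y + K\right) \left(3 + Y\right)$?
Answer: $7421$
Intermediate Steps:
$T{\left(Y,K \right)} = - 9 \left(3 + Y\right) \left(K + Y\right)$ ($T{\left(Y,K \right)} = - 9 \left(Y + K\right) \left(3 + Y\right) = - 9 \left(K + Y\right) \left(3 + Y\right) = - 9 \left(3 + Y\right) \left(K + Y\right)$)
$k{\left(a \right)} = 89 - 9 a - 9 a^{2}$ ($k{\left(a \right)} = -2 - \left(-91 + 9 a + 9 a^{2}\right) = 89 - 9 a - 9 a^{2}$)
$k{\left(w \right)} - -7332 = \left(89 - -9 - 9 \left(-1\right)^{2}\right) - -7332 = \left(89 + 9 - 9\right) + 7332 = 89 + 7332 = 7421$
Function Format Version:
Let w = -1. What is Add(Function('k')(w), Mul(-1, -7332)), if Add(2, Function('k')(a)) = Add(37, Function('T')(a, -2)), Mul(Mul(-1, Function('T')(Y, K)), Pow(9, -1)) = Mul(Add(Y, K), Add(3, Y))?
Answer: 7421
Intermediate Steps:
Function('T')(Y, K) = Mul(-9, Add(3, Y), Add(K, Y)) (Function('T')(Y, K) = Mul(-9, Mul(Add(Y, K), Add(3, Y))) = Mul(-9, Mul(Add(K, Y), Add(3, Y))) = Mul(-9, Mul(Add(3, Y), Add(K, Y))) = Mul(-9, Add(3, Y), Add(K, Y)))
Function('k')(a) = Add(89, Mul(-9, a), Mul(-9, Pow(a, 2))) (Function('k')(a) = Add(-2, Add(37, Add(Mul(-27, -2), Mul(-27, a), Mul(-9, Pow(a, 2)), Mul(-9, -2, a)))) = Add(-2, Add(37, Add(54, Mul(-27, a), Mul(-9, Pow(a, 2)), Mul(18, a)))) = Add(-2, Add(37, Add(54, Mul(-9, a), Mul(-9, Pow(a, 2))))) = Add(-2, Add(91, Mul(-9, a), Mul(-9, Pow(a, 2)))) = Add(89, Mul(-9, a), Mul(-9, Pow(a, 2))))
Add(Function('k')(w), Mul(-1, -7332)) = Add(Add(89, Mul(-9, -1), Mul(-9, Pow(-1, 2))), Mul(-1, -7332)) = Add(Add(89, 9, Mul(-9, 1)), 7332) = Add(Add(89, 9, -9), 7332) = Add(89, 7332) = 7421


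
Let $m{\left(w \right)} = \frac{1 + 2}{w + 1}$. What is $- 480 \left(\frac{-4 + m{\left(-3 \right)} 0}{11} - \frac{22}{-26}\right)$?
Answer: $- \frac{33120}{143} \approx -231.61$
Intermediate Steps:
$m{\left(w \right)} = \frac{3}{1 + w}$
$- 480 \left(\frac{-4 + m{\left(-3 \right)} 0}{11} - \frac{22}{-26}\right) = - 480 \left(\frac{-4 + \frac{3}{1 - 3} \cdot 0}{11} - \frac{22}{-26}\right) = - 480 \left(\left(-4 + \frac{3}{-2} \cdot 0\right) \frac{1}{11} - - \frac{11}{13}\right) = - 480 \left(\left(-4 + 3 \left(- \frac{1}{2}\right) 0\right) \frac{1}{11} + \frac{11}{13}\right) = - 480 \left(\left(-4 - 0\right) \frac{1}{11} + \frac{11}{13}\right) = - 480 \left(\left(-4 + 0\right) \frac{1}{11} + \frac{11}{13}\right) = - 480 \left(\left(-4\right) \frac{1}{11} + \frac{11}{13}\right) = - 480 \left(- \frac{4}{11} + \frac{11}{13}\right) = \left(-480\right) \frac{69}{143} = - \frac{33120}{143}$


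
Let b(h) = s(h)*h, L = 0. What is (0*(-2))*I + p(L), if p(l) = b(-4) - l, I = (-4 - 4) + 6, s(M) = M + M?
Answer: 32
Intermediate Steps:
s(M) = 2*M
b(h) = 2*h² (b(h) = (2*h)*h = 2*h²)
I = -2 (I = -8 + 6 = -2)
p(l) = 32 - l (p(l) = 2*(-4)² - l = 2*16 - l = 32 - l)
(0*(-2))*I + p(L) = (0*(-2))*(-2) + (32 - 1*0) = 0*(-2) + (32 + 0) = 0 + 32 = 32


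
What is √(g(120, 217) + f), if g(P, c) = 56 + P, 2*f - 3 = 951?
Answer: √653 ≈ 25.554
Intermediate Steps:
f = 477 (f = 3/2 + (½)*951 = 3/2 + 951/2 = 477)
√(g(120, 217) + f) = √((56 + 120) + 477) = √(176 + 477) = √653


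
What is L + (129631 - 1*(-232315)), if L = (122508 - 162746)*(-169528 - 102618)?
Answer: 10950972694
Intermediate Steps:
L = 10950610748 (L = -40238*(-272146) = 10950610748)
L + (129631 - 1*(-232315)) = 10950610748 + (129631 - 1*(-232315)) = 10950610748 + (129631 + 232315) = 10950610748 + 361946 = 10950972694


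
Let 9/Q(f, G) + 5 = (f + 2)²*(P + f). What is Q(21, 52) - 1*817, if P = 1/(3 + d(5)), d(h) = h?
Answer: -8111985/9929 ≈ -817.00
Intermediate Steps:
P = ⅛ (P = 1/(3 + 5) = 1/8 = ⅛ ≈ 0.12500)
Q(f, G) = 9/(-5 + (2 + f)²*(⅛ + f)) (Q(f, G) = 9/(-5 + (f + 2)²*(⅛ + f)) = 9/(-5 + (2 + f)²*(⅛ + f)))
Q(21, 52) - 1*817 = 72/(-40 + (2 + 21)² + 8*21*(2 + 21)²) - 1*817 = 72/(-40 + 23² + 8*21*23²) - 817 = 72/(-40 + 529 + 8*21*529) - 817 = 72/(-40 + 529 + 88872) - 817 = 72/89361 - 817 = 72*(1/89361) - 817 = 8/9929 - 817 = -8111985/9929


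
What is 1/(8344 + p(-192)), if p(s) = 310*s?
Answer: -1/51176 ≈ -1.9540e-5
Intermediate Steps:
1/(8344 + p(-192)) = 1/(8344 + 310*(-192)) = 1/(8344 - 59520) = 1/(-51176) = -1/51176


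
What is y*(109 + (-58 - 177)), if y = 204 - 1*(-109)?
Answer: -39438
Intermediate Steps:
y = 313 (y = 204 + 109 = 313)
y*(109 + (-58 - 177)) = 313*(109 + (-58 - 177)) = 313*(109 - 235) = 313*(-126) = -39438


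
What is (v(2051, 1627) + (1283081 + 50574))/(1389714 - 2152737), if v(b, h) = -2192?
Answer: -443821/254341 ≈ -1.7450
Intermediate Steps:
(v(2051, 1627) + (1283081 + 50574))/(1389714 - 2152737) = (-2192 + (1283081 + 50574))/(1389714 - 2152737) = (-2192 + 1333655)/(-763023) = 1331463*(-1/763023) = -443821/254341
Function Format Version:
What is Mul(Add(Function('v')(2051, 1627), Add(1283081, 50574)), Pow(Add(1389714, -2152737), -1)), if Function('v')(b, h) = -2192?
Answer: Rational(-443821, 254341) ≈ -1.7450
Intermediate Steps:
Mul(Add(Function('v')(2051, 1627), Add(1283081, 50574)), Pow(Add(1389714, -2152737), -1)) = Mul(Add(-2192, Add(1283081, 50574)), Pow(Add(1389714, -2152737), -1)) = Mul(Add(-2192, 1333655), Pow(-763023, -1)) = Mul(1331463, Rational(-1, 763023)) = Rational(-443821, 254341)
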